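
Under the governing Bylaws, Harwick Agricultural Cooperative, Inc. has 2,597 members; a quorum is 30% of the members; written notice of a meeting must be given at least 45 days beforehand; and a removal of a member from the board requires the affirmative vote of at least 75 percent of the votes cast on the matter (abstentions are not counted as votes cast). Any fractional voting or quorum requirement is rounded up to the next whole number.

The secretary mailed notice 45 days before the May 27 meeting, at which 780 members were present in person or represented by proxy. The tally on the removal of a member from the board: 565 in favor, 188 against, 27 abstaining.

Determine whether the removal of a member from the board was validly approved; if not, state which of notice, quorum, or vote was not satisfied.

Valid — all requirements satisfied.

Notice: 45 days given; 45 required. Satisfied.
Quorum: 30% of 2,597 = 779.10, rounded up to 780; 780 present. Satisfied.
Vote: requires three-fourths of the votes cast (780 − 27 abstaining = 753); 3/4 of 753 = 564.75, rounded up to 565, so 565 needed; 565 in favor. Satisfied.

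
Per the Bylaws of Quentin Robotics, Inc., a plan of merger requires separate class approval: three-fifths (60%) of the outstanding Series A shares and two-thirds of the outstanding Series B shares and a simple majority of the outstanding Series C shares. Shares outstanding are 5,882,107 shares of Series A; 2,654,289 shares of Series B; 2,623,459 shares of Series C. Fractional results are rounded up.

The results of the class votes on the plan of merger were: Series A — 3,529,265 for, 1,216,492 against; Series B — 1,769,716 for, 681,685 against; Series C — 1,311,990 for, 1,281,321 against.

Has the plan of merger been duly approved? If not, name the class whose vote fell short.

Approved — every class gave the required vote.

Series A: 3/5 of 5882107 = 3529264.20, rounded up to 3529265; 3,529,265 required, 3,529,265 in favor — approved.
Series B: 2/3 of 2654289 = 1769526; 1,769,526 required, 1,769,716 in favor — approved.
Series C: a majority of 2623459 is 1311730; 1,311,730 required, 1,311,990 in favor — approved.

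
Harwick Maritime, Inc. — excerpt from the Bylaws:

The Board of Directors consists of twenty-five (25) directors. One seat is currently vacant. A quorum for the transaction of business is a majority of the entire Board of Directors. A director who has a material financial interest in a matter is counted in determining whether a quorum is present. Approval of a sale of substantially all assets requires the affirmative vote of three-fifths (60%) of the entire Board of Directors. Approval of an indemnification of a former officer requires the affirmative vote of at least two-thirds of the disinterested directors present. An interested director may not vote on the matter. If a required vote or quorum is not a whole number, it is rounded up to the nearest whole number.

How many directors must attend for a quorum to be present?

A majority of 25 is 13.

13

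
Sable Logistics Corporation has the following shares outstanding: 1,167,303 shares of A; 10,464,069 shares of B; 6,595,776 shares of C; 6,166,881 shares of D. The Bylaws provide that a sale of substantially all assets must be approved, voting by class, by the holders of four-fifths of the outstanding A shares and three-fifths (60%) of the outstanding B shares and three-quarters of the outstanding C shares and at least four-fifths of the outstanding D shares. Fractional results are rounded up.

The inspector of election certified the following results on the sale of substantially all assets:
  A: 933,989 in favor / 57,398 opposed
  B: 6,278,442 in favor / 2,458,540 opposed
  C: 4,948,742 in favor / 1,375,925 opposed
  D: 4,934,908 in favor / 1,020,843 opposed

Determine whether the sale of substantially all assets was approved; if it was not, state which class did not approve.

Approved — every class gave the required vote.

A: 4/5 of 1167303 = 933842.40, rounded up to 933843; 933,843 required, 933,989 in favor — approved.
B: 3/5 of 10464069 = 6278441.40, rounded up to 6278442; 6,278,442 required, 6,278,442 in favor — approved.
C: 3/4 of 6595776 = 4946832; 4,946,832 required, 4,948,742 in favor — approved.
D: 4/5 of 6166881 = 4933504.80, rounded up to 4933505; 4,933,505 required, 4,934,908 in favor — approved.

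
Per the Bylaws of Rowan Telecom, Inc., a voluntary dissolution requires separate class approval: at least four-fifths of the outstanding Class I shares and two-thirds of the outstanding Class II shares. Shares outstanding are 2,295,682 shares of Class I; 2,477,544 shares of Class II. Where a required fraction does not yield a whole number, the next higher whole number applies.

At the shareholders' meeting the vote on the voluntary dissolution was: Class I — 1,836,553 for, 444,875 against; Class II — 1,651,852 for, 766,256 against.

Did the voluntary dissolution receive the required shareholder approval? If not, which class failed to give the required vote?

Class I: 4/5 of 2295682 = 1836545.60, rounded up to 1836546; 1,836,546 required, 1,836,553 in favor — approved.
Class II: 2/3 of 2477544 = 1651696; 1,651,696 required, 1,651,852 in favor — approved.

Approved — every class gave the required vote.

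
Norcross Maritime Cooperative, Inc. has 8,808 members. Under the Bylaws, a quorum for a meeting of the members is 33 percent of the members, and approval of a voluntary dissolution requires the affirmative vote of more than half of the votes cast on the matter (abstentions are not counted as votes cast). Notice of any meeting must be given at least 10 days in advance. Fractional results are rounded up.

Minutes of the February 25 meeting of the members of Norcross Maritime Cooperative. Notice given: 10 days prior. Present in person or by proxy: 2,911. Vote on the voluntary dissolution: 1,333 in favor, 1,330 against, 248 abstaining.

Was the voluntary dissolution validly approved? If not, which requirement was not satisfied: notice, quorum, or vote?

Notice: 10 days given; 10 required. Satisfied.
Quorum: 33% of 8,808 = 2,906.64, rounded up to 2,907; 2,911 present. Satisfied.
Vote: requires a majority of the votes cast (2,911 − 248 abstaining = 2,663); a majority of 2663 is 1332, so 1,332 needed; 1,333 in favor. Satisfied.

Valid — all requirements satisfied.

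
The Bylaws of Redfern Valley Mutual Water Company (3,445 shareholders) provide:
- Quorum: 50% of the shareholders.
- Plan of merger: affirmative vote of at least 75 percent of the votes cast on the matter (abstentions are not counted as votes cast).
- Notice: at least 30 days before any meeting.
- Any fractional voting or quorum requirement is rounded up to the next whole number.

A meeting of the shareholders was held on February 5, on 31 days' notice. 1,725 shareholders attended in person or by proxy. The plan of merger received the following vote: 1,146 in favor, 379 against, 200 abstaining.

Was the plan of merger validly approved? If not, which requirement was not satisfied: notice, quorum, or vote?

Valid — all requirements satisfied.

Notice: 31 days given; 30 required. Satisfied.
Quorum: 50% of 3,445 = 1,722.50, rounded up to 1,723; 1,725 present. Satisfied.
Vote: requires three-fourths of the votes cast (1,725 − 200 abstaining = 1,525); 3/4 of 1525 = 1143.75, rounded up to 1144, so 1,144 needed; 1,146 in favor. Satisfied.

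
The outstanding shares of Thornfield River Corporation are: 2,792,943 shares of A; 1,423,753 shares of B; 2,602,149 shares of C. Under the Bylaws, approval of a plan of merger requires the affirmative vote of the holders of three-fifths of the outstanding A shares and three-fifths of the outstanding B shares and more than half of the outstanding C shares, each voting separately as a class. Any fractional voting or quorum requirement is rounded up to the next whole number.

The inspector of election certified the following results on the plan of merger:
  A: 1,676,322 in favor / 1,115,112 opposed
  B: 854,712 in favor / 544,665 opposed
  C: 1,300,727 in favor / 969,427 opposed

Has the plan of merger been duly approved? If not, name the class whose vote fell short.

A: 3/5 of 2792943 = 1675765.80, rounded up to 1675766; 1,675,766 required, 1,676,322 in favor — approved.
B: 3/5 of 1423753 = 854251.80, rounded up to 854252; 854,252 required, 854,712 in favor — approved.
C: a majority of 2602149 is 1301075; 1,301,075 required, 1,300,727 in favor — not approved.

Not approved — the C shares did not give the required vote.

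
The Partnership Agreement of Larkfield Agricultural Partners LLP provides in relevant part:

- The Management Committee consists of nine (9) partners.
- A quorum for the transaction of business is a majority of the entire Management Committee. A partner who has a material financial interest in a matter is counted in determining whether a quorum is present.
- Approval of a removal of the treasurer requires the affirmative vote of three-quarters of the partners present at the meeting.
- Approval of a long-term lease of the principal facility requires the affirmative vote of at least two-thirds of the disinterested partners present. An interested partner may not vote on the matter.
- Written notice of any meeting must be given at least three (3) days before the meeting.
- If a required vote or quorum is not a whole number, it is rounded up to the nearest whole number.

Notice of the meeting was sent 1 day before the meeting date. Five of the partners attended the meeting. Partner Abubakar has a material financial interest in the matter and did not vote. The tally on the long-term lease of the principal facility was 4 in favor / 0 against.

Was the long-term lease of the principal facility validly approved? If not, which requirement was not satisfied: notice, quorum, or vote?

Notice: 1 day given; 3 required (1 < 3). Not satisfied.
Quorum: 5 present (interested partners count toward quorum); quorum is 5. Satisfied.
Vote: the long-term lease of the principal facility requires two-thirds of the disinterested partners present (5 − 1 = 4). 2/3 of 4 = 2.67, rounded up to 3, so 3 affirmative votes are needed; 4 voted in favor. Satisfied.

Invalid — notice requirement not satisfied.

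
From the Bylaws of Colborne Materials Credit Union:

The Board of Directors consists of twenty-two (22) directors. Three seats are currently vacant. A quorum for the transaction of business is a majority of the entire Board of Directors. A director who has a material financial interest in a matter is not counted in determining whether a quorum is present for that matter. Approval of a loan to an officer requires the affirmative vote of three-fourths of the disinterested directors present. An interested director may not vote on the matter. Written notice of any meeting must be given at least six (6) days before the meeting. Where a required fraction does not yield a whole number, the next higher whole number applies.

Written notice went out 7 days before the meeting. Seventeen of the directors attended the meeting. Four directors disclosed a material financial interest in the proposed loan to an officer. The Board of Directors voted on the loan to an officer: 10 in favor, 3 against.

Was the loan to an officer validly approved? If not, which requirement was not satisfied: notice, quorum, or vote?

Notice: 7 days given; 6 required (7 ≥ 6). Satisfied.
Quorum: 17 present, but the 4 interested directors do not count, leaving 13. Quorum is 12. Satisfied.
Vote: the loan to an officer requires three-fourths of the disinterested directors present (17 − 4 = 13). 3/4 of 13 = 9.75, rounded up to 10, so 10 affirmative votes are needed; 10 voted in favor. Satisfied.

Valid — all requirements satisfied.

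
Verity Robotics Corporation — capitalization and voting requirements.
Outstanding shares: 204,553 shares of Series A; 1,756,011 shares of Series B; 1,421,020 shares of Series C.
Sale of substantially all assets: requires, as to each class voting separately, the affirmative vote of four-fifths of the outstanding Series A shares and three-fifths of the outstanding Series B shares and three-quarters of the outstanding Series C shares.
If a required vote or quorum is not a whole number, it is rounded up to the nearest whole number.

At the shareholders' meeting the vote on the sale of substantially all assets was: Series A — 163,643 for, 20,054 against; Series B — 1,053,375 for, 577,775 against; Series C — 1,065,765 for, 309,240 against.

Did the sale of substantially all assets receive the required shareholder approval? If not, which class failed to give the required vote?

Series A: 4/5 of 204553 = 163642.40, rounded up to 163643; 163,643 required, 163,643 in favor — approved.
Series B: 3/5 of 1756011 = 1053606.60, rounded up to 1053607; 1,053,607 required, 1,053,375 in favor — not approved.
Series C: 3/4 of 1421020 = 1065765; 1,065,765 required, 1,065,765 in favor — approved.

Not approved — the Series B shares did not give the required vote.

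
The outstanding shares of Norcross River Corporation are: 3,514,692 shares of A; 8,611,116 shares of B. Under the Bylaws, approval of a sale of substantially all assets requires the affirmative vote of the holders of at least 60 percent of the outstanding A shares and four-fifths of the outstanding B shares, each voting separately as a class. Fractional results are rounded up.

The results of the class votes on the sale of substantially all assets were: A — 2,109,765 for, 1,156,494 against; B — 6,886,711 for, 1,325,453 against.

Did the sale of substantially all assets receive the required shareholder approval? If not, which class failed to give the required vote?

A: 3/5 of 3514692 = 2108815.20, rounded up to 2108816; 2,108,816 required, 2,109,765 in favor — approved.
B: 4/5 of 8611116 = 6888892.80, rounded up to 6888893; 6,888,893 required, 6,886,711 in favor — not approved.

Not approved — the B shares did not give the required vote.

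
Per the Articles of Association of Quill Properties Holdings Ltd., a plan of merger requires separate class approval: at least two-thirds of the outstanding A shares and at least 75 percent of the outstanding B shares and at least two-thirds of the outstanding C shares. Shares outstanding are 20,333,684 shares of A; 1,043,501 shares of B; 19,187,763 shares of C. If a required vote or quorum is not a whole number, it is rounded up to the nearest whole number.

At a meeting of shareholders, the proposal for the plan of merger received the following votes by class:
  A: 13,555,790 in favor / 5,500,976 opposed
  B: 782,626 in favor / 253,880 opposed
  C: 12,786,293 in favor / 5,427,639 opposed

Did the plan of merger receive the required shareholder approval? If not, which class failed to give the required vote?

Not approved — the C shares did not give the required vote.

A: 2/3 of 20333684 = 13555789.33, rounded up to 13555790; 13,555,790 required, 13,555,790 in favor — approved.
B: 3/4 of 1043501 = 782625.75, rounded up to 782626; 782,626 required, 782,626 in favor — approved.
C: 2/3 of 19187763 = 12791842; 12,791,842 required, 12,786,293 in favor — not approved.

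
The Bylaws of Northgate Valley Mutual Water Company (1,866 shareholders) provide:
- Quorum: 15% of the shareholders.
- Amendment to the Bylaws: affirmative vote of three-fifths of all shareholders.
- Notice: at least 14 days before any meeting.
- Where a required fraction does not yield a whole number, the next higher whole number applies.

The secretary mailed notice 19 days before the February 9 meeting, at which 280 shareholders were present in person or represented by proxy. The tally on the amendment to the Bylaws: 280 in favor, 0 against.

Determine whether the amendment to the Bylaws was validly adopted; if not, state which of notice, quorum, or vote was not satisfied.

Notice: 19 days given; 14 required. Satisfied.
Quorum: 15% of 1,866 = 279.90, rounded up to 280; 280 present. Satisfied.
Vote: requires three-fifths of all shareholders (1,866); 3/5 of 1866 = 1119.60, rounded up to 1120, so 1,120 needed; 280 in favor. Not satisfied.

Invalid — vote requirement not satisfied.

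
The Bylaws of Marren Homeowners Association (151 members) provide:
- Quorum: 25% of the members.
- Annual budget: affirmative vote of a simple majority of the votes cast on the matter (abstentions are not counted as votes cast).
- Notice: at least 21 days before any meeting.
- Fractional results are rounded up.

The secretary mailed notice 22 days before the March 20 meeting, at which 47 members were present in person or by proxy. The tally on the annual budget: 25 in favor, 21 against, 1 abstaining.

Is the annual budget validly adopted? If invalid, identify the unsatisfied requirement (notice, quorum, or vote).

Valid — all requirements satisfied.

Notice: 22 days given; 21 required. Satisfied.
Quorum: 25% of 151 = 37.75, rounded up to 38; 47 present. Satisfied.
Vote: requires a majority of the votes cast (47 − 1 abstaining = 46); a majority of 46 is 24, so 24 needed; 25 in favor. Satisfied.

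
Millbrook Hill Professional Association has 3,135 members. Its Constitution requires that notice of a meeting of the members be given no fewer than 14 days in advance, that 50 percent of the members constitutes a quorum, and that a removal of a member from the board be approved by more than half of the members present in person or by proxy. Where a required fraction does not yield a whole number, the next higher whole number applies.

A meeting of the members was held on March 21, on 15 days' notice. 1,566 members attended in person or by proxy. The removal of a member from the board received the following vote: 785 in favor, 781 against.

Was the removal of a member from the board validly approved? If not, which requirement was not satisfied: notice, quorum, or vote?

Invalid — quorum requirement not satisfied.

Notice: 15 days given; 14 required. Satisfied.
Quorum: 50% of 3,135 = 1,567.50, rounded up to 1,568; 1,566 present. Not satisfied.
Vote: requires a majority of those present (1,566); a majority of 1566 is 784, so 784 needed; 785 in favor. Satisfied.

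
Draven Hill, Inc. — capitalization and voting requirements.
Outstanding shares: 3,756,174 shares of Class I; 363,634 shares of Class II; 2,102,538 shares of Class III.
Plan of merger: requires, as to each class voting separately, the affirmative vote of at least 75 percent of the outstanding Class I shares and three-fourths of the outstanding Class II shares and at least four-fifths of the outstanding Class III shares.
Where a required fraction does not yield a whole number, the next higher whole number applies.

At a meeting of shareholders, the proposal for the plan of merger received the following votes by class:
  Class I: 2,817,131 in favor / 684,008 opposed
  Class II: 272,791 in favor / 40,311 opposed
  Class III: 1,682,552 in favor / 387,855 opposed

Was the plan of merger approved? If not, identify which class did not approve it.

Approved — every class gave the required vote.

Class I: 3/4 of 3756174 = 2817130.50, rounded up to 2817131; 2,817,131 required, 2,817,131 in favor — approved.
Class II: 3/4 of 363634 = 272725.50, rounded up to 272726; 272,726 required, 272,791 in favor — approved.
Class III: 4/5 of 2102538 = 1682030.40, rounded up to 1682031; 1,682,031 required, 1,682,552 in favor — approved.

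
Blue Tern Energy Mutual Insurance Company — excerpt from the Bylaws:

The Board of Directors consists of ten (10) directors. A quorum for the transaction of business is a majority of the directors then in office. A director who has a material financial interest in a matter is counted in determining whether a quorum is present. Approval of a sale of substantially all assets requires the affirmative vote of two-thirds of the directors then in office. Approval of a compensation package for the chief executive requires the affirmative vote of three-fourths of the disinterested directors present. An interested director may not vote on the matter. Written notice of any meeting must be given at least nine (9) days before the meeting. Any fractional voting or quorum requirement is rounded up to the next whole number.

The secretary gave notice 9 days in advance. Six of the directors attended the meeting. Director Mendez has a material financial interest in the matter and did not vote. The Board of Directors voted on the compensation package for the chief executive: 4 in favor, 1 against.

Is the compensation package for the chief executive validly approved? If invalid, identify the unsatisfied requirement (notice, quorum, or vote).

Notice: 9 days given; 9 required (9 ≥ 9). Satisfied.
Quorum: 6 present (interested directors count toward quorum); quorum is 6. Satisfied.
Vote: the compensation package for the chief executive requires three-fourths of the disinterested directors present (6 − 1 = 5). 3/4 of 5 = 3.75, rounded up to 4, so 4 affirmative votes are needed; 4 voted in favor. Satisfied.

Valid — all requirements satisfied.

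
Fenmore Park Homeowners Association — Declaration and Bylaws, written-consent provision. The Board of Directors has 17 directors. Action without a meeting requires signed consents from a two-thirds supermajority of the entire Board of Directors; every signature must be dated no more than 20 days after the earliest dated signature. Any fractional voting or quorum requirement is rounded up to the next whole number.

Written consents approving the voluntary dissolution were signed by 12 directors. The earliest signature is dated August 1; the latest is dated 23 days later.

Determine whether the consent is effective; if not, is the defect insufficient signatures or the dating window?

Signatures required: a two-thirds supermajority of 17 — 2/3 of 17 = 11.33, rounded up to 12, so 12 needed; 12 signed. Sufficient.
Dating window: the latest signature is 23 days after the earliest; the limit is 20 days. Outside the window.

Not effective — dating-window requirement not satisfied.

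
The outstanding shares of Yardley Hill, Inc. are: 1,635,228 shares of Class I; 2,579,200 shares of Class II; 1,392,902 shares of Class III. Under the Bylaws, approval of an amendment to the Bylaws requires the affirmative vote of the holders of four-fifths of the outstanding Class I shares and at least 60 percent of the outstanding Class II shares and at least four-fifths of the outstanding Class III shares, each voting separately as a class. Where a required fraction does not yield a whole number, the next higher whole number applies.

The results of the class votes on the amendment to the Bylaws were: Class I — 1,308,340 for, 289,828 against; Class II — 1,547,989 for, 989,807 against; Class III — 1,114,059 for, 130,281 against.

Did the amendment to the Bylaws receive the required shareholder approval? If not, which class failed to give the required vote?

Class I: 4/5 of 1635228 = 1308182.40, rounded up to 1308183; 1,308,183 required, 1,308,340 in favor — approved.
Class II: 3/5 of 2579200 = 1547520; 1,547,520 required, 1,547,989 in favor — approved.
Class III: 4/5 of 1392902 = 1114321.60, rounded up to 1114322; 1,114,322 required, 1,114,059 in favor — not approved.

Not approved — the Class III shares did not give the required vote.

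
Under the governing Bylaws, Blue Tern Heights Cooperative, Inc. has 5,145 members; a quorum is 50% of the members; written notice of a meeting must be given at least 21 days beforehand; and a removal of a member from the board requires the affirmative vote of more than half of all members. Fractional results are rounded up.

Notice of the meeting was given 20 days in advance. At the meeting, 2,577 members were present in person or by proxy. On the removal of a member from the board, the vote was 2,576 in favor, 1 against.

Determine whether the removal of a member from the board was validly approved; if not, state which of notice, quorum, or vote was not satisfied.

Notice: 20 days given; 21 required. Not satisfied.
Quorum: 50% of 5,145 = 2,572.50, rounded up to 2,573; 2,577 present. Satisfied.
Vote: requires a majority of all members (5,145); a majority of 5145 is 2573, so 2,573 needed; 2,576 in favor. Satisfied.

Invalid — notice requirement not satisfied.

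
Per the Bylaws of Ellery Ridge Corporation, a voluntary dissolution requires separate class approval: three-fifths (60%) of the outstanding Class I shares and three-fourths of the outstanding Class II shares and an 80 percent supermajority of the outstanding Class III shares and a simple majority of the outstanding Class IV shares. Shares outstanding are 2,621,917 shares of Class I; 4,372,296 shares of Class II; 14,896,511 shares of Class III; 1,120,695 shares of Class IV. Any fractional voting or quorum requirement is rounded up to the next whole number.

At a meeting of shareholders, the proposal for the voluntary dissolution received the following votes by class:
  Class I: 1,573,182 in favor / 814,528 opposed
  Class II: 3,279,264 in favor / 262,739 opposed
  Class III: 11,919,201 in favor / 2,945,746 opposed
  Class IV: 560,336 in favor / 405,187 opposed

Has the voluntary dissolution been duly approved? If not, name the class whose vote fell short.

Not approved — the Class IV shares did not give the required vote.

Class I: 3/5 of 2621917 = 1573150.20, rounded up to 1573151; 1,573,151 required, 1,573,182 in favor — approved.
Class II: 3/4 of 4372296 = 3279222; 3,279,222 required, 3,279,264 in favor — approved.
Class III: 4/5 of 14896511 = 11917208.80, rounded up to 11917209; 11,917,209 required, 11,919,201 in favor — approved.
Class IV: a majority of 1120695 is 560348; 560,348 required, 560,336 in favor — not approved.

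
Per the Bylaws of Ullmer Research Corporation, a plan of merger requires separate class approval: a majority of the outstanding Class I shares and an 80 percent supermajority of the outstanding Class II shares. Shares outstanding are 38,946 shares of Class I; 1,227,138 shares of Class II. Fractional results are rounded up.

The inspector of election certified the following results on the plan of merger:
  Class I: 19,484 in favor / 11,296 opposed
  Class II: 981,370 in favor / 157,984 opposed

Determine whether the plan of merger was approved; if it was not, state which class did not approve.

Class I: a majority of 38946 is 19474; 19,474 required, 19,484 in favor — approved.
Class II: 4/5 of 1227138 = 981710.40, rounded up to 981711; 981,711 required, 981,370 in favor — not approved.

Not approved — the Class II shares did not give the required vote.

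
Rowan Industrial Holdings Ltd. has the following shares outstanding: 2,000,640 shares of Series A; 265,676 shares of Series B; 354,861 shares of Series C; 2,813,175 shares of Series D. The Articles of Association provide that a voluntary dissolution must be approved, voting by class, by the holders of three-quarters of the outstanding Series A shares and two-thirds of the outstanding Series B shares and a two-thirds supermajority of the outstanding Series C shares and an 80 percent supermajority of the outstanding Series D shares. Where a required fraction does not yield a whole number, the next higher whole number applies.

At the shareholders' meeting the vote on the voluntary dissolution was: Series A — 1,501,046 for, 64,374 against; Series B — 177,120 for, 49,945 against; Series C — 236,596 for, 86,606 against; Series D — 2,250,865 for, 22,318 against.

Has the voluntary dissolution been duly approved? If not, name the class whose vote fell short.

Approved — every class gave the required vote.

Series A: 3/4 of 2000640 = 1500480; 1,500,480 required, 1,501,046 in favor — approved.
Series B: 2/3 of 265676 = 177117.33, rounded up to 177118; 177,118 required, 177,120 in favor — approved.
Series C: 2/3 of 354861 = 236574; 236,574 required, 236,596 in favor — approved.
Series D: 4/5 of 2813175 = 2250540; 2,250,540 required, 2,250,865 in favor — approved.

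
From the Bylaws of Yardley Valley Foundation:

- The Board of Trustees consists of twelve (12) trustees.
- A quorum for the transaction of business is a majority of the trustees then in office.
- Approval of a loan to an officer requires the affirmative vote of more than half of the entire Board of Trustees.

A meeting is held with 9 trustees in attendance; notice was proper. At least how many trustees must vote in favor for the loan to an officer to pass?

The loan to an officer requires a majority of the entire Board of Trustees (12).
A majority of 12 is 7.

7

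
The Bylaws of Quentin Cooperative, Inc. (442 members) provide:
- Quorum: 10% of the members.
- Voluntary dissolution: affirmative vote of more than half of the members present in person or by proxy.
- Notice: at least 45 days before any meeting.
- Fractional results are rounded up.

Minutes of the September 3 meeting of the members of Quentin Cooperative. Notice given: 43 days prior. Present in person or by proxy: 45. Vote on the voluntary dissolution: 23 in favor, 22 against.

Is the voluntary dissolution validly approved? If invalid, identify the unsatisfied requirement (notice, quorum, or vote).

Invalid — notice requirement not satisfied.

Notice: 43 days given; 45 required. Not satisfied.
Quorum: 10% of 442 = 44.20, rounded up to 45; 45 present. Satisfied.
Vote: requires a majority of those present (45); a majority of 45 is 23, so 23 needed; 23 in favor. Satisfied.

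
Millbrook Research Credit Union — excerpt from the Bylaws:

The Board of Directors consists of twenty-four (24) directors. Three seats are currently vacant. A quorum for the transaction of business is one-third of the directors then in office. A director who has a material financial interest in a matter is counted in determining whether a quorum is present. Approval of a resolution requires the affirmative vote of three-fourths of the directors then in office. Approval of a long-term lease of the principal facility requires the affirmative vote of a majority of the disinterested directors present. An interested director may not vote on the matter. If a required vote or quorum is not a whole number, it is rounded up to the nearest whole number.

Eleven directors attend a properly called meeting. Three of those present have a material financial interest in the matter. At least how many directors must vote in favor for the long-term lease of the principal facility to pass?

The long-term lease of the principal facility requires a majority of the disinterested directors present (11 − 3 = 8).
A majority of 8 is 5.

5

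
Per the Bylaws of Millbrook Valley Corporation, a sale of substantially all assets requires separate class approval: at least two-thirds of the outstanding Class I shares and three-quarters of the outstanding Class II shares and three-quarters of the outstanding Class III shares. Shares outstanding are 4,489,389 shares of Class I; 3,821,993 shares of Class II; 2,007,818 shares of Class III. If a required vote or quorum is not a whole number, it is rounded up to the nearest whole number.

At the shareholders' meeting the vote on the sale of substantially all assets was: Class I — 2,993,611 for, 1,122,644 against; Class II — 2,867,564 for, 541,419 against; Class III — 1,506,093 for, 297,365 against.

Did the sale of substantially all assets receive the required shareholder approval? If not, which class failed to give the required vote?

Class I: 2/3 of 4489389 = 2992926; 2,992,926 required, 2,993,611 in favor — approved.
Class II: 3/4 of 3821993 = 2866494.75, rounded up to 2866495; 2,866,495 required, 2,867,564 in favor — approved.
Class III: 3/4 of 2007818 = 1505863.50, rounded up to 1505864; 1,505,864 required, 1,506,093 in favor — approved.

Approved — every class gave the required vote.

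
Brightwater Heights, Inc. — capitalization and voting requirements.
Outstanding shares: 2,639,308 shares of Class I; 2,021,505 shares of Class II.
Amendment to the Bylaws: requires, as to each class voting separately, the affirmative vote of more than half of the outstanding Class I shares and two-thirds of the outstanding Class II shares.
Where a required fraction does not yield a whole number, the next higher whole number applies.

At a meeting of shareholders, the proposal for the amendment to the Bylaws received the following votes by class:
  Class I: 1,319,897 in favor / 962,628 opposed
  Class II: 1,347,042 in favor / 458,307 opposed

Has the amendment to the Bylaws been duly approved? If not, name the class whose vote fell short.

Not approved — the Class II shares did not give the required vote.

Class I: a majority of 2639308 is 1319655; 1,319,655 required, 1,319,897 in favor — approved.
Class II: 2/3 of 2021505 = 1347670; 1,347,670 required, 1,347,042 in favor — not approved.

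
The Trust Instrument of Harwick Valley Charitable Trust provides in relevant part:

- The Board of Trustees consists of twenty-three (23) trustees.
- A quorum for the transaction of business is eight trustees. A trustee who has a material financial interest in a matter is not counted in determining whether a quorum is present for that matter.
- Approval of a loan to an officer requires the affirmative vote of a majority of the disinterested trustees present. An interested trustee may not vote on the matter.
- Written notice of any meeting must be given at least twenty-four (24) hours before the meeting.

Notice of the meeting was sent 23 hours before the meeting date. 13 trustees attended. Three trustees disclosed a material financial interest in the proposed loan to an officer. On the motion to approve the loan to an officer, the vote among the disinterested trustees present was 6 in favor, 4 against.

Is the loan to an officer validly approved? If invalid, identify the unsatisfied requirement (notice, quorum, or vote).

Notice: 23 hours given; 24 required (23 < 24). Not satisfied.
Quorum: 13 present, but the 3 interested trustees do not count, leaving 10. Quorum is 8. Satisfied.
Vote: the loan to an officer requires a majority of the disinterested trustees present (13 − 3 = 10). A majority of 10 is 6, so 6 affirmative votes are needed; 6 voted in favor. Satisfied.

Invalid — notice requirement not satisfied.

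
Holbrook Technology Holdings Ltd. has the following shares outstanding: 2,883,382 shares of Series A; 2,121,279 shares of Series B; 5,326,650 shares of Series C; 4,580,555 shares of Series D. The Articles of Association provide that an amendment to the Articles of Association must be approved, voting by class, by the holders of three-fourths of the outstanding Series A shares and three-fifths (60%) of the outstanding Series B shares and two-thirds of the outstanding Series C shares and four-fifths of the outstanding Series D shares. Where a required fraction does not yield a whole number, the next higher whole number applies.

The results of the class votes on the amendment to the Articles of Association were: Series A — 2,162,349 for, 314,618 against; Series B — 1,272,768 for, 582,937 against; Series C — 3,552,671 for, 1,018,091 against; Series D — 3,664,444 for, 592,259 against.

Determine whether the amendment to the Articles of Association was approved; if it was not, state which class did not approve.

Not approved — the Series A shares did not give the required vote.

Series A: 3/4 of 2883382 = 2162536.50, rounded up to 2162537; 2,162,537 required, 2,162,349 in favor — not approved.
Series B: 3/5 of 2121279 = 1272767.40, rounded up to 1272768; 1,272,768 required, 1,272,768 in favor — approved.
Series C: 2/3 of 5326650 = 3551100; 3,551,100 required, 3,552,671 in favor — approved.
Series D: 4/5 of 4580555 = 3664444; 3,664,444 required, 3,664,444 in favor — approved.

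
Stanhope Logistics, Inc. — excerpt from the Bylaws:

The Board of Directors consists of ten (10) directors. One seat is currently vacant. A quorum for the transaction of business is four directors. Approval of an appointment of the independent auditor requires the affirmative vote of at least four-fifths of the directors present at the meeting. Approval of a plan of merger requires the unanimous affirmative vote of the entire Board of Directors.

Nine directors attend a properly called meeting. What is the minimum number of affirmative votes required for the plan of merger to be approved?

The plan of merger requires the unanimous vote of the entire Board of Directors (10).
Unanimous means all 10.
(Only 9 can vote, so the plan of merger cannot pass at this meeting, but the required vote is still 10.)

10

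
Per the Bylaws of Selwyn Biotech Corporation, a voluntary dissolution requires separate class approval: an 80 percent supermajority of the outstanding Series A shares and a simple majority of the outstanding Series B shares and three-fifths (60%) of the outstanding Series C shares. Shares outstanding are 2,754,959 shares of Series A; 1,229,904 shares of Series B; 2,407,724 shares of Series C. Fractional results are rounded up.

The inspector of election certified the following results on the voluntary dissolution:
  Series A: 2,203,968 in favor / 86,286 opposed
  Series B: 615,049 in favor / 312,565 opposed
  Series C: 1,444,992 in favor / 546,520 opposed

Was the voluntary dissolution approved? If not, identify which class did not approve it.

Approved — every class gave the required vote.

Series A: 4/5 of 2754959 = 2203967.20, rounded up to 2203968; 2,203,968 required, 2,203,968 in favor — approved.
Series B: a majority of 1229904 is 614953; 614,953 required, 615,049 in favor — approved.
Series C: 3/5 of 2407724 = 1444634.40, rounded up to 1444635; 1,444,635 required, 1,444,992 in favor — approved.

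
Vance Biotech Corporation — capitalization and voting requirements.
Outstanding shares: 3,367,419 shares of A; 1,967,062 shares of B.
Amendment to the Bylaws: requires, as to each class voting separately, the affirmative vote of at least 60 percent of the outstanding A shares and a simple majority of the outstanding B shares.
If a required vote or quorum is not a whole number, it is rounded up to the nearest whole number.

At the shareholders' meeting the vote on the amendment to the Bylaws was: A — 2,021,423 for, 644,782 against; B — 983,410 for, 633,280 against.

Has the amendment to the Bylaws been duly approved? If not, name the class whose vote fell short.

Not approved — the B shares did not give the required vote.

A: 3/5 of 3367419 = 2020451.40, rounded up to 2020452; 2,020,452 required, 2,021,423 in favor — approved.
B: a majority of 1967062 is 983532; 983,532 required, 983,410 in favor — not approved.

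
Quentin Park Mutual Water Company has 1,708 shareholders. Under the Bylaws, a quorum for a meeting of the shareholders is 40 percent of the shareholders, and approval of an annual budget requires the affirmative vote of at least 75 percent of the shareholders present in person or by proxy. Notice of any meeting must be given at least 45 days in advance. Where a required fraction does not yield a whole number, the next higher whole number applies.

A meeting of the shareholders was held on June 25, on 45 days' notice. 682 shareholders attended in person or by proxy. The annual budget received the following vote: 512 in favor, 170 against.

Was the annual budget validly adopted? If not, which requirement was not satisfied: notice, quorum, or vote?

Notice: 45 days given; 45 required. Satisfied.
Quorum: 40% of 1,708 = 683.20, rounded up to 684; 682 present. Not satisfied.
Vote: requires three-fourths of those present (682); 3/4 of 682 = 511.50, rounded up to 512, so 512 needed; 512 in favor. Satisfied.

Invalid — quorum requirement not satisfied.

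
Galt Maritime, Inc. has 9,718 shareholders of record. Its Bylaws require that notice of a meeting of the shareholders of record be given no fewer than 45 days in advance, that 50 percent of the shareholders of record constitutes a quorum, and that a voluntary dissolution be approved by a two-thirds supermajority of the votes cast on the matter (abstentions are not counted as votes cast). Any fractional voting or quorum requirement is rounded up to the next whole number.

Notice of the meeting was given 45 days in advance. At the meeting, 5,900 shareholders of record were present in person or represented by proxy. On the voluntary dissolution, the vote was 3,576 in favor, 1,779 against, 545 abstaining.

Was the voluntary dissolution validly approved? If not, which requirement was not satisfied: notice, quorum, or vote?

Notice: 45 days given; 45 required. Satisfied.
Quorum: 50% of 9,718 = 4,859; 5,900 present. Satisfied.
Vote: requires two-thirds of the votes cast (5,900 − 545 abstaining = 5,355); 2/3 of 5355 = 3570, so 3,570 needed; 3,576 in favor. Satisfied.

Valid — all requirements satisfied.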